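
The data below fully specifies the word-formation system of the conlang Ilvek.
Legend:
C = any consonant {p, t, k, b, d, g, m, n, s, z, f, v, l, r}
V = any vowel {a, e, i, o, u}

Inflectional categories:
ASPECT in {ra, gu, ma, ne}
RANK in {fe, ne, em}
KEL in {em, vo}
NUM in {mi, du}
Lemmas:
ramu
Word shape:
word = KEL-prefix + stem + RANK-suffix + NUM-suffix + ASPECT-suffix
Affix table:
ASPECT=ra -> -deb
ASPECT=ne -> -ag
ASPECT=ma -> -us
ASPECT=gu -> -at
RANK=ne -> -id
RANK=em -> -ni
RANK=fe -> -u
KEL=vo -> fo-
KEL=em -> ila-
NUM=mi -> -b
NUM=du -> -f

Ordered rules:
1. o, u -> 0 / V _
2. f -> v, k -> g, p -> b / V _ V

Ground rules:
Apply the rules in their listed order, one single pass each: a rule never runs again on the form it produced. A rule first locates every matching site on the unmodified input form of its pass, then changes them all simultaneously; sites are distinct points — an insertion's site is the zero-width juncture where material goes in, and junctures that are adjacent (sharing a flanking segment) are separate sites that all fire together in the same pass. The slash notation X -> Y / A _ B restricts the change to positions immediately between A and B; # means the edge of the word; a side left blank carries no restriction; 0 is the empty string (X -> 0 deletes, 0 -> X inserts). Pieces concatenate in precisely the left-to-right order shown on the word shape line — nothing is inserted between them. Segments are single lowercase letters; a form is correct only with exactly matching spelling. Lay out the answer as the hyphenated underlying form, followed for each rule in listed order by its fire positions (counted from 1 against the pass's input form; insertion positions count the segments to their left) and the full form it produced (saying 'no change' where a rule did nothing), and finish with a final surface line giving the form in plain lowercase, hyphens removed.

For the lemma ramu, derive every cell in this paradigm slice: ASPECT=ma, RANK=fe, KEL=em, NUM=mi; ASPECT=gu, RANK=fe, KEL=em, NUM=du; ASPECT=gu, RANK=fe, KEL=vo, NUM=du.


cell ASPECT=ma, RANK=fe, KEL=em, NUM=mi:
underlying: ila-ramu-u-b-us
1. o, u -> 0 / V _: fires at position(s) 8: ilaramubus
2. f -> v, k -> g, p -> b / V _ V: no change
surface: ilaramubus

cell ASPECT=gu, RANK=fe, KEL=em, NUM=du:
underlying: ila-ramu-u-f-at
1. o, u -> 0 / V _: fires at position(s) 8: ilaramufat
2. f -> v, k -> g, p -> b / V _ V: fires at position(s) 8: ilaramuvat
surface: ilaramuvat

cell ASPECT=gu, RANK=fe, KEL=vo, NUM=du:
underlying: fo-ramu-u-f-at
1. o, u -> 0 / V _: fires at position(s) 7: foramufat
2. f -> v, k -> g, p -> b / V _ V: fires at position(s) 7: foramuvat
surface: foramuvat


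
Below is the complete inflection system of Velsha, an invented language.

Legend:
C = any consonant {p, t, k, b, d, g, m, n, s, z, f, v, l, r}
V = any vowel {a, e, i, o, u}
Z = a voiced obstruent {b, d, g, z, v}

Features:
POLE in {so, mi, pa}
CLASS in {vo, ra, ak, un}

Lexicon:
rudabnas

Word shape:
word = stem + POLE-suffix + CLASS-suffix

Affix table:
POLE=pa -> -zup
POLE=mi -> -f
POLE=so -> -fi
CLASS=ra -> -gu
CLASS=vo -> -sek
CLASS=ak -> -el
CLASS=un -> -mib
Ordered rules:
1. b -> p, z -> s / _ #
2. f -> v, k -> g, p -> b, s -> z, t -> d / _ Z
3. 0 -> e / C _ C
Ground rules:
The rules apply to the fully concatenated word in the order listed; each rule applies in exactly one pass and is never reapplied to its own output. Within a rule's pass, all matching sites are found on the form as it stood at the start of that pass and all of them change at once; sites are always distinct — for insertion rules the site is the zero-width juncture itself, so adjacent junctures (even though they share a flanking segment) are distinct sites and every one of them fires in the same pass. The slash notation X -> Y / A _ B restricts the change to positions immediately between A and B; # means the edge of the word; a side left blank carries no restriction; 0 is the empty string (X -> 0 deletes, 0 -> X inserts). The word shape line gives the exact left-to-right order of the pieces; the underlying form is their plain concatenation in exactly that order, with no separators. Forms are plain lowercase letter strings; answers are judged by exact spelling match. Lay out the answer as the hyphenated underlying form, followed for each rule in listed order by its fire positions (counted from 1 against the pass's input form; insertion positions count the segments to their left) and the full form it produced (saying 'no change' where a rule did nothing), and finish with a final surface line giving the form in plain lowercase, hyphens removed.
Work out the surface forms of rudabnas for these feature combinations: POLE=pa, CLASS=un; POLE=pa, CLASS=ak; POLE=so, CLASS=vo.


cell POLE=pa, CLASS=un:
underlying: rudabnas-zup-mib
1. b -> p, z -> s / _ #: fires at position(s) 14: rudabnaszupmip
2. f -> v, k -> g, p -> b, s -> z, t -> d / _ Z: fires at position(s) 8: rudabnazzupmip
3. 0 -> e / C _ C: inserts after position(s) 5, 8, 11: rudabenazezupemip
surface: rudabenazezupemip

cell POLE=pa, CLASS=ak:
underlying: rudabnas-zup-el
1. b -> p, z -> s / _ #: no change
2. f -> v, k -> g, p -> b, s -> z, t -> d / _ Z: fires at position(s) 8: rudabnazzupel
3. 0 -> e / C _ C: inserts after position(s) 5, 8: rudabenazezupel
surface: rudabenazezupel

cell POLE=so, CLASS=vo:
underlying: rudabnas-fi-sek
1. b -> p, z -> s / _ #: no change
2. f -> v, k -> g, p -> b, s -> z, t -> d / _ Z: no change
3. 0 -> e / C _ C: inserts after position(s) 5, 8: rudabenasefisek
surface: rudabenasefisek


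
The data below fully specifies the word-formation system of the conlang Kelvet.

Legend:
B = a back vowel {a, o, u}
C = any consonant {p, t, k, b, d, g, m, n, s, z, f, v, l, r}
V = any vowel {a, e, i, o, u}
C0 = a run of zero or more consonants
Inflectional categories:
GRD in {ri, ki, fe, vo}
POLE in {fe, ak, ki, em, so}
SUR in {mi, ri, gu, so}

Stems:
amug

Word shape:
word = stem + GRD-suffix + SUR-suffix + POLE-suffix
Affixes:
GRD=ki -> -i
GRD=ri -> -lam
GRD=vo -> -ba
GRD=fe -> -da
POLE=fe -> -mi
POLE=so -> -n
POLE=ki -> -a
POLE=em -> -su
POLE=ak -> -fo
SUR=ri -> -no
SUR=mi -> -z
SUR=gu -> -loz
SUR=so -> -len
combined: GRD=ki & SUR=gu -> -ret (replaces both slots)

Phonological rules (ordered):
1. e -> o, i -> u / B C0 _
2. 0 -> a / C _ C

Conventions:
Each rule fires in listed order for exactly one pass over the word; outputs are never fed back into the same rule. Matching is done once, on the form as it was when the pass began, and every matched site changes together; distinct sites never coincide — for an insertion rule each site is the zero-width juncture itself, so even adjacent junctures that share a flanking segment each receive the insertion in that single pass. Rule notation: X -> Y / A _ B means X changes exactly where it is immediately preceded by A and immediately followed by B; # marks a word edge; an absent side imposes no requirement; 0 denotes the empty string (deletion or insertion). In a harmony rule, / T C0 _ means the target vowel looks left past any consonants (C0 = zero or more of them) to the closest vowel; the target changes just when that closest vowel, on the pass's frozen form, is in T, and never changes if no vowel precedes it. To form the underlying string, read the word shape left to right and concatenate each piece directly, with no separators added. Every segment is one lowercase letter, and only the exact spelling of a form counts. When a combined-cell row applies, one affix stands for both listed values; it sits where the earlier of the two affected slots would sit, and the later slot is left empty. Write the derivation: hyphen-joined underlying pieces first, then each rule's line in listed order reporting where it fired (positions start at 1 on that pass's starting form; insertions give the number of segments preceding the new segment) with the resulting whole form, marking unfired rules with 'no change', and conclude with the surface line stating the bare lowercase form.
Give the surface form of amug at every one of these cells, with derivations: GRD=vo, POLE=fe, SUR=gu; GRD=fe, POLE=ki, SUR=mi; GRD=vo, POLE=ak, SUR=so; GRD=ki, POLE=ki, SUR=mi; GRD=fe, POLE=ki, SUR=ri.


cell GRD=vo, POLE=fe, SUR=gu:
underlying: amug-ba-loz-mi
1. e -> o, i -> u / B C0 _: fires at position(s) 11: amugbalozmu
2. 0 -> a / C _ C: inserts after position(s) 4, 9: amugabalozamu
surface: amugabalozamu

cell GRD=fe, POLE=ki, SUR=mi:
underlying: amug-da-z-a
1. e -> o, i -> u / B C0 _: no change
2. 0 -> a / C _ C: inserts after position(s) 4: amugadaza
surface: amugadaza

cell GRD=vo, POLE=ak, SUR=so:
underlying: amug-ba-len-fo
1. e -> o, i -> u / B C0 _: fires at position(s) 8: amugbalonfo
2. 0 -> a / C _ C: inserts after position(s) 4, 9: amugabalonafo
surface: amugabalonafo

cell GRD=ki, POLE=ki, SUR=mi:
underlying: amug-i-z-a
1. e -> o, i -> u / B C0 _: fires at position(s) 5: amuguza
2. 0 -> a / C _ C: no change
surface: amuguza

cell GRD=fe, POLE=ki, SUR=ri:
underlying: amug-da-no-a
1. e -> o, i -> u / B C0 _: no change
2. 0 -> a / C _ C: inserts after position(s) 4: amugadanoa
surface: amugadanoa


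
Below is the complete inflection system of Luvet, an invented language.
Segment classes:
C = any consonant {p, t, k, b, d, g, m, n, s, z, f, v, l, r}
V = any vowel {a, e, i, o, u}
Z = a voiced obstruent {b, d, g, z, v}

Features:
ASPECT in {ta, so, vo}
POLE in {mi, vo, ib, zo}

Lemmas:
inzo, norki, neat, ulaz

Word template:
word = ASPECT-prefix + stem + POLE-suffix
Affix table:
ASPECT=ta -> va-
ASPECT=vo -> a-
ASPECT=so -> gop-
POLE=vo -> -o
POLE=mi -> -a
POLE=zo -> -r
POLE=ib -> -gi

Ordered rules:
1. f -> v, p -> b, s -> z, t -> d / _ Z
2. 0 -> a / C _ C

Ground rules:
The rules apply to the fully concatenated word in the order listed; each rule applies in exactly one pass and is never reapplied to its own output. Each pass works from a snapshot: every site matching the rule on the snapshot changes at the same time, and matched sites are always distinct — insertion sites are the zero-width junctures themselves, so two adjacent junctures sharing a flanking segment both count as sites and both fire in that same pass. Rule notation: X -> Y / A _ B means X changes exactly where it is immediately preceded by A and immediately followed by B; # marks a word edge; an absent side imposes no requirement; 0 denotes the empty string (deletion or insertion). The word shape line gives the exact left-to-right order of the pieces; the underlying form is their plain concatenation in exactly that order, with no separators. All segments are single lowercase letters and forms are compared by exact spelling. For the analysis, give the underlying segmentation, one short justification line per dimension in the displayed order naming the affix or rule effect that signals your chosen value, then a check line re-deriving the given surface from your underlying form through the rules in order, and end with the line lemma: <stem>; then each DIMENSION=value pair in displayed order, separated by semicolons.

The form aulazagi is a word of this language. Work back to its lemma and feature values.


underlying: a-ulaz-gi
ASPECT=vo - signalled by the affix a-
POLE=ib - signalled by the affix -gi
check: aulazgi -> aulazgi -> aulazagi
lemma: ulaz; ASPECT=vo; POLE=ib


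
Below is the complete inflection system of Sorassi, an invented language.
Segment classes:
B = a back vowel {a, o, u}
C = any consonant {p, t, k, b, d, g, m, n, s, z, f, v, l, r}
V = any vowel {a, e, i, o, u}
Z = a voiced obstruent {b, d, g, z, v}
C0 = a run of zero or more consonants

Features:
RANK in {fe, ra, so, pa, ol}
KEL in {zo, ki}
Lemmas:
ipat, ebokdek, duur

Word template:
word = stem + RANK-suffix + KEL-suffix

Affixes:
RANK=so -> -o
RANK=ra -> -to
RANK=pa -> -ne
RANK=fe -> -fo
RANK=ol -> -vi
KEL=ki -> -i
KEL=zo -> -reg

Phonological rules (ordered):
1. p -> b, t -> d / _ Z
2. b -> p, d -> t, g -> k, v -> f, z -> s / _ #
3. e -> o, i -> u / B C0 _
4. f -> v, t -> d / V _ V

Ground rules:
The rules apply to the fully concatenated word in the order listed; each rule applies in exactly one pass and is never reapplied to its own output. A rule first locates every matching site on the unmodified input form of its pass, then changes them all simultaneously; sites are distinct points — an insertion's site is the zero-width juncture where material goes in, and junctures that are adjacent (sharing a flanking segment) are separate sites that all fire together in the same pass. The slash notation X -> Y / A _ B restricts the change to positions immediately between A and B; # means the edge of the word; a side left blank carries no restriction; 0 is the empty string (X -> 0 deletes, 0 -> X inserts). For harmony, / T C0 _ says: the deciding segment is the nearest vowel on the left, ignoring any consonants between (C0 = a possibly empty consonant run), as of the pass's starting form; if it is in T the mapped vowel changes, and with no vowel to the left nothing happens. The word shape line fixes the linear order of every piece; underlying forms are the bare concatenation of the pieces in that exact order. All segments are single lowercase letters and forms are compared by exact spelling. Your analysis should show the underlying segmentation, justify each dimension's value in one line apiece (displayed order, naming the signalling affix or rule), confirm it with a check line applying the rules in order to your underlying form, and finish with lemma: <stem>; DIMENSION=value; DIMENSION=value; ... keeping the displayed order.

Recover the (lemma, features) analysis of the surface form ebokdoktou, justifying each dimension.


underlying: ebokdek-to-i
RANK=ra - signalled by the affix -to
KEL=ki - signalled by the affix -i
check: ebokdektoi -> ebokdektoi -> ebokdektoi -> ebokdoktou -> ebokdoktou
lemma: ebokdek; RANK=ra; KEL=ki


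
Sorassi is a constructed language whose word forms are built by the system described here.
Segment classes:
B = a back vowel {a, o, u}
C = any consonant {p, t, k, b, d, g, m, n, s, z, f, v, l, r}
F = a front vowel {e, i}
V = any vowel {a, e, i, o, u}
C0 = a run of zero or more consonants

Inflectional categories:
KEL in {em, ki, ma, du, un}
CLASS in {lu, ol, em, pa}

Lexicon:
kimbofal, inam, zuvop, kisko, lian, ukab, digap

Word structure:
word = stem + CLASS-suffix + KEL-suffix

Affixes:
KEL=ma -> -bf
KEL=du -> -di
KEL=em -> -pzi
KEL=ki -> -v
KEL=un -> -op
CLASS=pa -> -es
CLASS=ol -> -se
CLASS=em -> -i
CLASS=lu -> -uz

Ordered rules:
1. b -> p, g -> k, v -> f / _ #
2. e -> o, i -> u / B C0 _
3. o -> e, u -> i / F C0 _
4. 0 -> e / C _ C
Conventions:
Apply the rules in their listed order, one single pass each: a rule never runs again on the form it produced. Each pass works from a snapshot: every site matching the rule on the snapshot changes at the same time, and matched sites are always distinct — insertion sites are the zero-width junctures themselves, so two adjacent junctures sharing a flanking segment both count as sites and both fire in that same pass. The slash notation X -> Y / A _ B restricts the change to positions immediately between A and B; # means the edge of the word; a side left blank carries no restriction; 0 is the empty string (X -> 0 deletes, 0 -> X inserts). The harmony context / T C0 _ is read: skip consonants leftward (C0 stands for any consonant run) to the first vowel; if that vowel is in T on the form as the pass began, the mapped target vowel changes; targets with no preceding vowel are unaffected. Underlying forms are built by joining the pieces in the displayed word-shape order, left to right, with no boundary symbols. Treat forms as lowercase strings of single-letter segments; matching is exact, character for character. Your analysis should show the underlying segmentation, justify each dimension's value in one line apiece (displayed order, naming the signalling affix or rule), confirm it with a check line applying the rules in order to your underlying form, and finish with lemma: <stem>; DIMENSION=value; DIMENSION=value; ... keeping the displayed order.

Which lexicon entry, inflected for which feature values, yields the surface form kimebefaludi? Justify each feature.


underlying: kimbofal-i-di
KEL=du - signalled by the affix -di
CLASS=em - signalled by the affix -i
check: kimbofalidi -> kimbofalidi -> kimbofaludi -> kimbefaludi -> kimebefaludi
lemma: kimbofal; KEL=du; CLASS=em


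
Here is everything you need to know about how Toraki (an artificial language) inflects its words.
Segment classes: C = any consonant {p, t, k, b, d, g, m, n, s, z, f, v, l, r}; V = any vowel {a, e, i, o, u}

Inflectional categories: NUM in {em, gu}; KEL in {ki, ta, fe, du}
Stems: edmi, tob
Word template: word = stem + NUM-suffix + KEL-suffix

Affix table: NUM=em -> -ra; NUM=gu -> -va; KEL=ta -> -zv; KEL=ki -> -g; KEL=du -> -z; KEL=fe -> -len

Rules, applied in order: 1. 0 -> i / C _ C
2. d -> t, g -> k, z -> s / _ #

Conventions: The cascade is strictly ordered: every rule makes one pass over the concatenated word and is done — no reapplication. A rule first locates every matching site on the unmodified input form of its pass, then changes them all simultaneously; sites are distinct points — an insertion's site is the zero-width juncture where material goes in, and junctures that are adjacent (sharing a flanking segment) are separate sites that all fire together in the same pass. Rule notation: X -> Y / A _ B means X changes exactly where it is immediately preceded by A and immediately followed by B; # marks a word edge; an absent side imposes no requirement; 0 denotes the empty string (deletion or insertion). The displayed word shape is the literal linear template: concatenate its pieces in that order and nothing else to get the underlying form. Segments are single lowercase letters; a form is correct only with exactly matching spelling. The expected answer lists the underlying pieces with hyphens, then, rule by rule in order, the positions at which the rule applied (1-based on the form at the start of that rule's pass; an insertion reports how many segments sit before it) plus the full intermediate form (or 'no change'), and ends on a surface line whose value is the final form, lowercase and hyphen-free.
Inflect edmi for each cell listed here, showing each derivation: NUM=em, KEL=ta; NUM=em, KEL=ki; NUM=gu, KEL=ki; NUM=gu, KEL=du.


cell NUM=em, KEL=ta:
underlying: edmi-ra-zv
1. 0 -> i / C _ C: inserts after position(s) 2, 7: edimiraziv
2. d -> t, g -> k, z -> s / _ #: no change
surface: edimiraziv

cell NUM=em, KEL=ki:
underlying: edmi-ra-g
1. 0 -> i / C _ C: inserts after position(s) 2: edimirag
2. d -> t, g -> k, z -> s / _ #: fires at position(s) 8: edimirak
surface: edimirak

cell NUM=gu, KEL=ki:
underlying: edmi-va-g
1. 0 -> i / C _ C: inserts after position(s) 2: edimivag
2. d -> t, g -> k, z -> s / _ #: fires at position(s) 8: edimivak
surface: edimivak

cell NUM=gu, KEL=du:
underlying: edmi-va-z
1. 0 -> i / C _ C: inserts after position(s) 2: edimivaz
2. d -> t, g -> k, z -> s / _ #: fires at position(s) 8: edimivas
surface: edimivas


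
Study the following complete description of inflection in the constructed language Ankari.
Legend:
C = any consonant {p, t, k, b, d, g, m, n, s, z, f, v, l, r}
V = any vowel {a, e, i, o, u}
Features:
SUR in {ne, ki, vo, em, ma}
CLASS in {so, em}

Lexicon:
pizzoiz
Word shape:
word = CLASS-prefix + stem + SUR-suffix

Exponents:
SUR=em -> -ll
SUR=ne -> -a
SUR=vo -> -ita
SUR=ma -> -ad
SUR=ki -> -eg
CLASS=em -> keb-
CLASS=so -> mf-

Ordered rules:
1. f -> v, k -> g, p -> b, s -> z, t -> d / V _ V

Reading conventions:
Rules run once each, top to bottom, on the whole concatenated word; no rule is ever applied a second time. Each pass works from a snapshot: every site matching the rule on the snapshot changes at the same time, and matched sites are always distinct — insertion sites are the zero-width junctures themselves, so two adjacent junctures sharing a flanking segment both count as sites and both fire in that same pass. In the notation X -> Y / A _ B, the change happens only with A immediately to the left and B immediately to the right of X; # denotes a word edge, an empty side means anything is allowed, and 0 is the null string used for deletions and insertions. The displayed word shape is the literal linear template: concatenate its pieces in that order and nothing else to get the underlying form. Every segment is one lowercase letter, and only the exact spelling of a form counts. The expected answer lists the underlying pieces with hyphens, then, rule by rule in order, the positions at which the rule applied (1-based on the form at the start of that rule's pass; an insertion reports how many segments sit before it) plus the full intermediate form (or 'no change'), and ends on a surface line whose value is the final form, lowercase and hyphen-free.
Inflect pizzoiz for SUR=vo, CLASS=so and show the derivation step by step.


underlying: mf-pizzoiz-ita
1. f -> v, k -> g, p -> b, s -> z, t -> d / V _ V: fires at position(s) 11: mfpizzoizida
surface: mfpizzoizida


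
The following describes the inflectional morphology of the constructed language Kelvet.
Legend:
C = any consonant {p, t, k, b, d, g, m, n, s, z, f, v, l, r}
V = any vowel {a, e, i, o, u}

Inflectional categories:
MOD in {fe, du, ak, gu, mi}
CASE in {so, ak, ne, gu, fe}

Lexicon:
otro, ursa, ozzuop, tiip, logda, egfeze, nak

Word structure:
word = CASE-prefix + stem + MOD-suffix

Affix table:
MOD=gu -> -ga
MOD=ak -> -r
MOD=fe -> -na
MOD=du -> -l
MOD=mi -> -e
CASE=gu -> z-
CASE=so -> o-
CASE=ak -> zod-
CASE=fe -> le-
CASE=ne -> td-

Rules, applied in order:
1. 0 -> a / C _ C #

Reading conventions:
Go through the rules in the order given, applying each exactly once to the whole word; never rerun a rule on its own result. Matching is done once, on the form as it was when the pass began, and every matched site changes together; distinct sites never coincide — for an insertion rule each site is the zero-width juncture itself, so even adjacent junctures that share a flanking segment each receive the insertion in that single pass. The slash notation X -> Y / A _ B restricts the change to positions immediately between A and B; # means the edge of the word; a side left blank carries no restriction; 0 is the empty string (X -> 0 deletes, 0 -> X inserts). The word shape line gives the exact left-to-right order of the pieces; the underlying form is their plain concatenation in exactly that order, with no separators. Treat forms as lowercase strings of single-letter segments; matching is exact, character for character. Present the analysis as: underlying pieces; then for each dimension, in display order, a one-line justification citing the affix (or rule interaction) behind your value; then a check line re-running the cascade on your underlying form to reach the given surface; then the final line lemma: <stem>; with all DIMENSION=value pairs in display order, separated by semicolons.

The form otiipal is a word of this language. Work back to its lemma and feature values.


underlying: o-tiip-l
MOD=du - signalled by the affix -l
CASE=so - signalled by the affix o-
check: otiipl -> otiipal
lemma: tiip; MOD=du; CASE=so


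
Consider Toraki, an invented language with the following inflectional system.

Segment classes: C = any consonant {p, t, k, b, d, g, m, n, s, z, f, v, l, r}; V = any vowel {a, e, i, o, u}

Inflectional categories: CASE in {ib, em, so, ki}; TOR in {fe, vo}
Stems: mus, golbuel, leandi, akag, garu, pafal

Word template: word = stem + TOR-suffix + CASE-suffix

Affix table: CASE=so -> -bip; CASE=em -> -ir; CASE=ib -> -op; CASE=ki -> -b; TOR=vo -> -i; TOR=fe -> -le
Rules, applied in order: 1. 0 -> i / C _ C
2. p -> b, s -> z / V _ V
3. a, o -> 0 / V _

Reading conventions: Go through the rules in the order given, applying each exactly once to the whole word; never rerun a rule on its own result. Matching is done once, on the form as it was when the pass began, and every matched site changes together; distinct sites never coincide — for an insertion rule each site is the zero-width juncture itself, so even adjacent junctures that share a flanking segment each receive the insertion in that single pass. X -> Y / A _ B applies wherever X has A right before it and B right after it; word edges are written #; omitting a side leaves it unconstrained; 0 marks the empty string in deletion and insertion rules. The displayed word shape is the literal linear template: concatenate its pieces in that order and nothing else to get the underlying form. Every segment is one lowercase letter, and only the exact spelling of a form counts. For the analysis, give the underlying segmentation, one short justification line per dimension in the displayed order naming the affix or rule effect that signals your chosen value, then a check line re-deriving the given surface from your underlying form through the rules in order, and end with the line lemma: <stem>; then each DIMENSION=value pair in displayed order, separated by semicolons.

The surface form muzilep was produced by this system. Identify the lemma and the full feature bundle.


underlying: mus-le-op
CASE=ib - signalled by the affix -op
TOR=fe - signalled by the affix -le
check: musleop -> musileop -> muzileop -> muzilep
lemma: mus; CASE=ib; TOR=fe


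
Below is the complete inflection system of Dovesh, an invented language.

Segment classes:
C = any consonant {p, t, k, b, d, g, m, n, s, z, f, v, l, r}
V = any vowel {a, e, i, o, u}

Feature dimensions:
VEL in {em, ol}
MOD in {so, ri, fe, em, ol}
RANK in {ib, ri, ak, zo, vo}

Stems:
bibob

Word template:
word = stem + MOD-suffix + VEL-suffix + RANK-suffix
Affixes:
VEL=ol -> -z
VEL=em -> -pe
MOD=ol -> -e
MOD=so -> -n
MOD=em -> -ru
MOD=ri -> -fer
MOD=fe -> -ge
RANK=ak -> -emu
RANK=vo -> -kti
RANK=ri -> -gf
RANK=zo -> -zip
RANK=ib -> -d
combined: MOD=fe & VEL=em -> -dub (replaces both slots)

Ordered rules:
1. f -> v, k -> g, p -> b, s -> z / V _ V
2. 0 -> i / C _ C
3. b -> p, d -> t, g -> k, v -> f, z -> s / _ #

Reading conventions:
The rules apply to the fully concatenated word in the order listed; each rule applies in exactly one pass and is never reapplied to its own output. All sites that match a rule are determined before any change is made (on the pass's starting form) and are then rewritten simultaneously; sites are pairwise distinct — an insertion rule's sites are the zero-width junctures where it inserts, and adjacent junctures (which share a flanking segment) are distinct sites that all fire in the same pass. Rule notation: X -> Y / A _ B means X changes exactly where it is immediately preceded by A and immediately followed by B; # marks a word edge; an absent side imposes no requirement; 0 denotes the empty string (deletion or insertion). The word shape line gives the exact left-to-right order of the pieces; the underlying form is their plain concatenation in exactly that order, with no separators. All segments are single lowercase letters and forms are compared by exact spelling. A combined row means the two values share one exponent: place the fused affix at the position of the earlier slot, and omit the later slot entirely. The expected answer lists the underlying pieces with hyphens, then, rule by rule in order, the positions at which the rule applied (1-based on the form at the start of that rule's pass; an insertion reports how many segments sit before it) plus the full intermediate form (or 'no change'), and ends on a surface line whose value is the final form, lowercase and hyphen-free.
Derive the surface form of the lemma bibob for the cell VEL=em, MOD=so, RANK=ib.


underlying: bibob-n-pe-d
1. f -> v, k -> g, p -> b, s -> z / V _ V: no change
2. 0 -> i / C _ C: inserts after position(s) 5, 6: bibobiniped
3. b -> p, d -> t, g -> k, v -> f, z -> s / _ #: fires at position(s) 11: bibobinipet
surface: bibobinipet


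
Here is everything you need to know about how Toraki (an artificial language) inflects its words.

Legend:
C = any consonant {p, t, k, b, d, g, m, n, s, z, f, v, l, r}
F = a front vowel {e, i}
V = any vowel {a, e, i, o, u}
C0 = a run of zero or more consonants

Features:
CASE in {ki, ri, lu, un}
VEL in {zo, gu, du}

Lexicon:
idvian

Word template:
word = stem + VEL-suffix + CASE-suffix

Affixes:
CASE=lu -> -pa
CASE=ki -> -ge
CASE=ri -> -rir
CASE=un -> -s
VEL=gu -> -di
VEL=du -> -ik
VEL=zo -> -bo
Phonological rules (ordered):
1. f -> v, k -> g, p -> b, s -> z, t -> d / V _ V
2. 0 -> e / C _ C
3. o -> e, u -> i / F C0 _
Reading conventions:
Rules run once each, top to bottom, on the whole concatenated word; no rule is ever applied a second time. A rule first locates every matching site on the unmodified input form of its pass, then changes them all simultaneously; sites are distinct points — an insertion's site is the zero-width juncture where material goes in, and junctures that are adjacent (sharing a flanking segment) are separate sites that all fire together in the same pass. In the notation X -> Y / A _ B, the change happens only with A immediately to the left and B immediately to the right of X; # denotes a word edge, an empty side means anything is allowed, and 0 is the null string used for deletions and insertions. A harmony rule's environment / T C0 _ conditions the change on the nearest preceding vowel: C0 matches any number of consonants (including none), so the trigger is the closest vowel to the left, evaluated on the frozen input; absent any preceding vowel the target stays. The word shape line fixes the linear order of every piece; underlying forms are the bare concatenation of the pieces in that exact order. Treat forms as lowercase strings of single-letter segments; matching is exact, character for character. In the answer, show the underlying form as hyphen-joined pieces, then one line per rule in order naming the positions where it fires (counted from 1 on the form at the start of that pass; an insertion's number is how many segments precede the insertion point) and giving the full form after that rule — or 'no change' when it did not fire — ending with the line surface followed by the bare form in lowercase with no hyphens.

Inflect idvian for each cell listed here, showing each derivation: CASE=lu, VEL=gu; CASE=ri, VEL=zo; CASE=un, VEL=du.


cell CASE=lu, VEL=gu:
underlying: idvian-di-pa
1. f -> v, k -> g, p -> b, s -> z, t -> d / V _ V: fires at position(s) 9: idviandiba
2. 0 -> e / C _ C: inserts after position(s) 2, 6: idevianediba
3. o -> e, u -> i / F C0 _: no change
surface: idevianediba

cell CASE=ri, VEL=zo:
underlying: idvian-bo-rir
1. f -> v, k -> g, p -> b, s -> z, t -> d / V _ V: no change
2. 0 -> e / C _ C: inserts after position(s) 2, 6: idevianeborir
3. o -> e, u -> i / F C0 _: fires at position(s) 10: idevianeberir
surface: idevianeberir

cell CASE=un, VEL=du:
underlying: idvian-ik-s
1. f -> v, k -> g, p -> b, s -> z, t -> d / V _ V: no change
2. 0 -> e / C _ C: inserts after position(s) 2, 8: idevianikes
3. o -> e, u -> i / F C0 _: no change
surface: idevianikes


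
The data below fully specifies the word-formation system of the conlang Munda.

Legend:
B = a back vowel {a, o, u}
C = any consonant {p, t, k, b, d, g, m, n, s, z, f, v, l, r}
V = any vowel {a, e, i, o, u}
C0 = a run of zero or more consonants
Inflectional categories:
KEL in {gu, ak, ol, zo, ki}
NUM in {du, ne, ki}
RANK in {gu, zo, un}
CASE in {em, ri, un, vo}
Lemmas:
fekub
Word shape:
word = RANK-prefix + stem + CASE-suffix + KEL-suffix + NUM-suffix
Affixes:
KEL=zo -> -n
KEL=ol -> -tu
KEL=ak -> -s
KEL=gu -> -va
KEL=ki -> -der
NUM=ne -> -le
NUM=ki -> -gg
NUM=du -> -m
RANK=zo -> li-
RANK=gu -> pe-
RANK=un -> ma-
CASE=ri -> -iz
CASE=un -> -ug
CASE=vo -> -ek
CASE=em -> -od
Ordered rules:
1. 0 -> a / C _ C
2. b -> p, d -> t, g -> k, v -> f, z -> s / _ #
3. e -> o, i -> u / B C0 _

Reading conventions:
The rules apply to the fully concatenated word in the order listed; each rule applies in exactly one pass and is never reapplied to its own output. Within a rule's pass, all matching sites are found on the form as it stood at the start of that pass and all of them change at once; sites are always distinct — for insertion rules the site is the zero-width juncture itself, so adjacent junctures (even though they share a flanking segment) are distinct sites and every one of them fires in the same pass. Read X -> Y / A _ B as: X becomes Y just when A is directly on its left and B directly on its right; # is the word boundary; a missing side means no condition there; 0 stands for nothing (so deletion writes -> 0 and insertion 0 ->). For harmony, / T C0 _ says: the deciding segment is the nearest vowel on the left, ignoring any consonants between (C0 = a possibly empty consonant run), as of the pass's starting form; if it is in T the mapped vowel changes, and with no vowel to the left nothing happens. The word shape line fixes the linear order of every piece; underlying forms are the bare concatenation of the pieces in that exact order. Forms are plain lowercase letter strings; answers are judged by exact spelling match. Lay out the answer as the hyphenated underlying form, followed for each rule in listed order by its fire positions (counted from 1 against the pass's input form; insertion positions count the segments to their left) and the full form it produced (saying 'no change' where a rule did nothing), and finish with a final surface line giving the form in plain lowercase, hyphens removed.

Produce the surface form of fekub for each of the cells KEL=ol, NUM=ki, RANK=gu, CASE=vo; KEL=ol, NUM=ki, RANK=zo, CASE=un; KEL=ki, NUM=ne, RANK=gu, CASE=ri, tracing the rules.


cell KEL=ol, NUM=ki, RANK=gu, CASE=vo:
underlying: pe-fekub-ek-tu-gg
1. 0 -> a / C _ C: inserts after position(s) 9, 12: pefekubekatugag
2. b -> p, d -> t, g -> k, v -> f, z -> s / _ #: fires at position(s) 15: pefekubekatugak
3. e -> o, i -> u / B C0 _: fires at position(s) 8: pefekubokatugak
surface: pefekubokatugak

cell KEL=ol, NUM=ki, RANK=zo, CASE=un:
underlying: li-fekub-ug-tu-gg
1. 0 -> a / C _ C: inserts after position(s) 9, 12: lifekubugatugag
2. b -> p, d -> t, g -> k, v -> f, z -> s / _ #: fires at position(s) 15: lifekubugatugak
3. e -> o, i -> u / B C0 _: no change
surface: lifekubugatugak

cell KEL=ki, NUM=ne, RANK=gu, CASE=ri:
underlying: pe-fekub-iz-der-le
1. 0 -> a / C _ C: inserts after position(s) 9, 12: pefekubizaderale
2. b -> p, d -> t, g -> k, v -> f, z -> s / _ #: no change
3. e -> o, i -> u / B C0 _: fires at position(s) 8, 12, 16: pefekubuzadoralo
surface: pefekubuzadoralo


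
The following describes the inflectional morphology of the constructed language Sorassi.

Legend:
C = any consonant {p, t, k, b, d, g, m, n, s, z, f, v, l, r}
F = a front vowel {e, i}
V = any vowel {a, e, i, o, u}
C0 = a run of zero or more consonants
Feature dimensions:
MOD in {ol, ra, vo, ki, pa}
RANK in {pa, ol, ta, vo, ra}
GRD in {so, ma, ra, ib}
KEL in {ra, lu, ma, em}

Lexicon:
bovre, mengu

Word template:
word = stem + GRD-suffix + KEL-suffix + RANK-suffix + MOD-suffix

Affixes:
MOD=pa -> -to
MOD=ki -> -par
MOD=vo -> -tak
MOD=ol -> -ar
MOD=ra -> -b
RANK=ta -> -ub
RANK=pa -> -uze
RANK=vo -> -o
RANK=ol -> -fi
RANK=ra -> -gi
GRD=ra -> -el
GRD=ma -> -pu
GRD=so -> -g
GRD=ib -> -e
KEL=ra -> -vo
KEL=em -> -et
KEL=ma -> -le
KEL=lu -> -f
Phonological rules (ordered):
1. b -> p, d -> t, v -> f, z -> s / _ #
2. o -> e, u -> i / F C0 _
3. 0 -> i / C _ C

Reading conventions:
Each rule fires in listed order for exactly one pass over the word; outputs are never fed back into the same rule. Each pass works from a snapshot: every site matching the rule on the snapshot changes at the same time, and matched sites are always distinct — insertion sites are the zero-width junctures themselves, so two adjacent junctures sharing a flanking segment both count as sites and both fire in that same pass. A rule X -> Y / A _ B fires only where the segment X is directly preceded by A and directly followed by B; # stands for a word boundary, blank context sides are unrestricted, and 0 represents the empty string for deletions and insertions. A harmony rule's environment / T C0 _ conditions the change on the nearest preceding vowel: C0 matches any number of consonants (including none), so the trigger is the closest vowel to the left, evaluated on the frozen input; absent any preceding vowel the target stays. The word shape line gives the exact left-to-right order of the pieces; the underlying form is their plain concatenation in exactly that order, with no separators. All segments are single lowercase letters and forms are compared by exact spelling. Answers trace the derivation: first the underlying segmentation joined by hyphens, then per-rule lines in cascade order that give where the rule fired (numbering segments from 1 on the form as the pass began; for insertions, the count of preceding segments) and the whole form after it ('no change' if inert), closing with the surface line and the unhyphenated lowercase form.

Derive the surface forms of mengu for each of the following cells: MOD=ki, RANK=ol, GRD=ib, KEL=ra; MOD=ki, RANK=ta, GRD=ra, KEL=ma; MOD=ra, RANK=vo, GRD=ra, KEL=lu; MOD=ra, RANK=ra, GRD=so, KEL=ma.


cell MOD=ki, RANK=ol, GRD=ib, KEL=ra:
underlying: mengu-e-vo-fi-par
1. b -> p, d -> t, v -> f, z -> s / _ #: no change
2. o -> e, u -> i / F C0 _: fires at position(s) 5, 8: mengievefipar
3. 0 -> i / C _ C: inserts after position(s) 3: menigievefipar
surface: menigievefipar

cell MOD=ki, RANK=ta, GRD=ra, KEL=ma:
underlying: mengu-el-le-ub-par
1. b -> p, d -> t, v -> f, z -> s / _ #: no change
2. o -> e, u -> i / F C0 _: fires at position(s) 5, 10: mengielleibpar
3. 0 -> i / C _ C: inserts after position(s) 3, 7, 11: menigielileibipar
surface: menigielileibipar

cell MOD=ra, RANK=vo, GRD=ra, KEL=lu:
underlying: mengu-el-f-o-b
1. b -> p, d -> t, v -> f, z -> s / _ #: fires at position(s) 10: menguelfop
2. o -> e, u -> i / F C0 _: fires at position(s) 5, 9: mengielfep
3. 0 -> i / C _ C: inserts after position(s) 3, 7: menigielifep
surface: menigielifep

cell MOD=ra, RANK=ra, GRD=so, KEL=ma:
underlying: mengu-g-le-gi-b
1. b -> p, d -> t, v -> f, z -> s / _ #: fires at position(s) 11: menguglegip
2. o -> e, u -> i / F C0 _: fires at position(s) 5: mengiglegip
3. 0 -> i / C _ C: inserts after position(s) 3, 6: menigigilegip
surface: menigigilegip


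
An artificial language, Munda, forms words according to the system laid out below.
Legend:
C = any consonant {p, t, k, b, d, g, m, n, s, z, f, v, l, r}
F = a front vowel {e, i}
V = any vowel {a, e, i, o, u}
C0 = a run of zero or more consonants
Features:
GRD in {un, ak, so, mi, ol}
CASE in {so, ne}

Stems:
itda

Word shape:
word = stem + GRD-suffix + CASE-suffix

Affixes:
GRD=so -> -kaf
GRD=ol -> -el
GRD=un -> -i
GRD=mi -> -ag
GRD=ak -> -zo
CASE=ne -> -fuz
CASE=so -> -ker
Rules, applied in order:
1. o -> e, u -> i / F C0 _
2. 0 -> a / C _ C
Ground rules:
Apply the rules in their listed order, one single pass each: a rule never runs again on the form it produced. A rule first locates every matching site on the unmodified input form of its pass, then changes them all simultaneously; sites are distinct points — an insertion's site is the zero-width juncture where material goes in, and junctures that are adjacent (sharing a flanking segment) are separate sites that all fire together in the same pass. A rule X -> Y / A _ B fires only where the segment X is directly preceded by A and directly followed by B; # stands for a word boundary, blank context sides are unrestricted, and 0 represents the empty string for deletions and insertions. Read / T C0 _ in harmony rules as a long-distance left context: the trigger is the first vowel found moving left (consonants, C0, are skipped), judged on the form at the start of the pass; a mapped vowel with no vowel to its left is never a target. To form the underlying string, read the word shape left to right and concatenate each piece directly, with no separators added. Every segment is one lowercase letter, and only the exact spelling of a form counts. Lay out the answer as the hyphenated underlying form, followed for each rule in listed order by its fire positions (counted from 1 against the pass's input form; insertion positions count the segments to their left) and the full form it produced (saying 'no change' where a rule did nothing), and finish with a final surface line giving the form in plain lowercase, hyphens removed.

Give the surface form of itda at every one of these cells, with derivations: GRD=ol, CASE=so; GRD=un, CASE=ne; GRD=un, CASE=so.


cell GRD=ol, CASE=so:
underlying: itda-el-ker
1. o -> e, u -> i / F C0 _: no change
2. 0 -> a / C _ C: inserts after position(s) 2, 6: itadaelaker
surface: itadaelaker

cell GRD=un, CASE=ne:
underlying: itda-i-fuz
1. o -> e, u -> i / F C0 _: fires at position(s) 7: itdaifiz
2. 0 -> a / C _ C: inserts after position(s) 2: itadaifiz
surface: itadaifiz

cell GRD=un, CASE=so:
underlying: itda-i-ker
1. o -> e, u -> i / F C0 _: no change
2. 0 -> a / C _ C: inserts after position(s) 2: itadaiker
surface: itadaiker
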